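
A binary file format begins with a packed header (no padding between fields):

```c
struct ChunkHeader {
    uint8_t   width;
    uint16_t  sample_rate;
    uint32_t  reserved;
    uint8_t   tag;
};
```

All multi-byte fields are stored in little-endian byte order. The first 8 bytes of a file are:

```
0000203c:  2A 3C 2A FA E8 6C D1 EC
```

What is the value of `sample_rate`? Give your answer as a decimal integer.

`sample_rate` follows `width` (1 byte), so it starts at byte offset 1 and occupies 2 bytes.
Bytes at offsets 1..2: 3C 2A.
Little-endian: lowest address holds the least-significant byte.
Reassemble most-significant byte first: 2A 3C → 0x2A3C.
0x2A3C = 10812.

10812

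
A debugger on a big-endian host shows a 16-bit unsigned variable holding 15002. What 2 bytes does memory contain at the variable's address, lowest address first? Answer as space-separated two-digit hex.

15002 in hexadecimal, padded to 16 bits, is 0x3A9A.
Split into bytes (most-significant first): 3A 9A.
Big-endian stores the most-significant byte at the lowest address.
So the memory order matches the most-significant-first order: 3A 9A.

3A 9A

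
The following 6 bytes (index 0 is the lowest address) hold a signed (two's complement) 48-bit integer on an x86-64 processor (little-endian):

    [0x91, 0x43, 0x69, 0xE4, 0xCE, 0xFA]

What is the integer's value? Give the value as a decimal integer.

Little-endian stores the least-significant byte at the lowest address.
Reassemble most-significant byte first: FA CE E4 69 43 91 → 0xFACEE4694391.
Top bit is set, so as a signed 48-bit value this is 0xFACEE4694391 − 2^48 = -5708474399855.

-5708474399855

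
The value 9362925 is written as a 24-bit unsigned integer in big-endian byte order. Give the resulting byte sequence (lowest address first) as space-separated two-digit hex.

8E DD ED

9362925 in hexadecimal, padded to 24 bits, is 0x8EDDED.
Split into bytes (most-significant first): 8E DD ED.
Big-endian: lowest address holds the most-significant byte.
So the memory order matches the most-significant-first order: 8E DD ED.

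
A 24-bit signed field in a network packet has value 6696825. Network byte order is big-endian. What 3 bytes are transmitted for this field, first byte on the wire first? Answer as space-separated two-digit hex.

6696825 in hexadecimal, padded to 24 bits, is 0x662F79.
Split into bytes (most-significant first): 66 2F 79.
Big-endian: lowest address holds the most-significant byte.
So the memory order matches the most-significant-first order: 66 2F 79.

66 2F 79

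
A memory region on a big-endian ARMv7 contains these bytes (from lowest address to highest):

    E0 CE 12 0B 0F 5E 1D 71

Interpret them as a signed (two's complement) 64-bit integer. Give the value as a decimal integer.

Big-endian: lowest address holds the most-significant byte.
The bytes are already most-significant first: 0xE0CE120B0F5E1D71.
Top bit is set, so as a signed 64-bit value this is 0xE0CE120B0F5E1D71 − 2^64 = -2247839325299532431.

-2247839325299532431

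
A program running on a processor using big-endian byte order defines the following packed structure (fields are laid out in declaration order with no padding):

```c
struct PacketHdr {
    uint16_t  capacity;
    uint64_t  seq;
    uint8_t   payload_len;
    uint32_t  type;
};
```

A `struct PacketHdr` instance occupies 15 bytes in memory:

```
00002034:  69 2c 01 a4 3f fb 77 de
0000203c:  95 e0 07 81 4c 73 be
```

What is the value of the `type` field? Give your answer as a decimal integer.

2169271230

`type` follows `capacity` (2 B), `seq` (8 B), `payload_len` (1 B), so it starts at offset 2 + 8 + 1 = 11 and occupies 4 bytes.
Bytes at offsets 11..14: 81 4C 73 BE.
Big-endian stores the most-significant byte at the lowest address.
The bytes are already most-significant first: 0x814C73BE.
0x814C73BE = 2169271230.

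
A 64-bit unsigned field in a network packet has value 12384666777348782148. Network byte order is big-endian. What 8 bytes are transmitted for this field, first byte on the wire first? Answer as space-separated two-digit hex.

AB DF 2C D1 35 74 B8 44

12384666777348782148 in hexadecimal, padded to 64 bits, is 0xABDF2CD13574B844.
Split into bytes (most-significant first): AB DF 2C D1 35 74 B8 44.
Big-endian: lowest address holds the most-significant byte.
So the memory order matches the most-significant-first order: AB DF 2C D1 35 74 B8 44.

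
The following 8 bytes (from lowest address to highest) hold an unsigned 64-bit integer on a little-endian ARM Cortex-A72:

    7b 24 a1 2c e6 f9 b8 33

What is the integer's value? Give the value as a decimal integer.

3727003458635637883

In little-endian order the low byte comes first in memory.
Reassemble most-significant byte first: 33 B8 F9 E6 2C A1 24 7B → 0x33B8F9E62CA1247B.
0x33B8F9E62CA1247B = 3727003458635637883.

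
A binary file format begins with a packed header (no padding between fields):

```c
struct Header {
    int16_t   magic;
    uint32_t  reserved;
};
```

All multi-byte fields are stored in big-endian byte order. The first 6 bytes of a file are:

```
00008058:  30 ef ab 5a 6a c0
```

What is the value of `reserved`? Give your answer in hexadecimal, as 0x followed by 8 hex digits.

0xAB5A6AC0

`reserved` follows `magic` (2 bytes), so it starts at byte offset 2 and occupies 4 bytes.
Bytes at offsets 2..5: AB 5A 6A C0.
Big-endian stores the most-significant byte at the lowest address.
The bytes are already most-significant first: 0xAB5A6AC0.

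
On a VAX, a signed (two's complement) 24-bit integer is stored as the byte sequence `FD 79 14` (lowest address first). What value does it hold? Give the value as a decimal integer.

1341949

In little-endian order the low byte comes first in memory.
Reassemble most-significant byte first: 14 79 FD → 0x1479FD.
0x1479FD = 1341949.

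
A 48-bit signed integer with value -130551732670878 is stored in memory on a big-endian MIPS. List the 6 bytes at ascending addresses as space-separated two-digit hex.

89 43 8E 59 6E 62

Two's complement of -130551732670878 in 48 bits: 130551732670878 = 0x76BC71A6919E; invert → 0x89438E596E61; add 1 → 0x89438E596E62.
Split into bytes (most-significant first): 89 43 8E 59 6E 62.
In big-endian order the high byte comes first in memory.
So the memory order matches the most-significant-first order: 89 43 8E 59 6E 62.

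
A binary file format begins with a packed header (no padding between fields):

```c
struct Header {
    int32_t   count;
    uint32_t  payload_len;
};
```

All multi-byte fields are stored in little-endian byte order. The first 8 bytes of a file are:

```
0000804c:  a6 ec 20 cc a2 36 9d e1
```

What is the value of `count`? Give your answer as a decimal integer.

`count` is the first field, at byte offset 0, occupying 4 bytes.
Bytes at offsets 0..3: A6 EC 20 CC.
In little-endian order the low byte comes first in memory.
Reassemble most-significant byte first: CC 20 EC A6 → 0xCC20ECA6.
Top bit is set, so as a signed 32-bit value this is 0xCC20ECA6 − 2^32 = -870257498.

-870257498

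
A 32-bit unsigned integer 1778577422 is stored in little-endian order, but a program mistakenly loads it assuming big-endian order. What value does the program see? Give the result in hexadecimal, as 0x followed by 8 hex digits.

1778577422 in 32-bit hexadecimal is 0x6A02F00E.
Stored little-endian, the bytes at ascending addresses are 0E F0 02 6A.
Read back as big-endian, the last byte is least significant, giving 0x0EF0026A.

0x0EF0026A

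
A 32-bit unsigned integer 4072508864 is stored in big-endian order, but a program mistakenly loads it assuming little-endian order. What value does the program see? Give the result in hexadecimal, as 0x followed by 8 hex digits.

4072508864 in 32-bit hexadecimal is 0xF2BD8DC0.
Stored big-endian, the bytes at ascending addresses are F2 BD 8D C0.
Read back as little-endian, the first byte is least significant, giving 0xC08DBDF2.

0xC08DBDF2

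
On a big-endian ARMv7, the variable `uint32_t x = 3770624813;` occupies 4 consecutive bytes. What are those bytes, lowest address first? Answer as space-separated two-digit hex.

E0 BF 2B 2D

3770624813 in hexadecimal, padded to 32 bits, is 0xE0BF2B2D.
Split into bytes (most-significant first): E0 BF 2B 2D.
Big-endian stores the most-significant byte at the lowest address.
So the memory order matches the most-significant-first order: E0 BF 2B 2D.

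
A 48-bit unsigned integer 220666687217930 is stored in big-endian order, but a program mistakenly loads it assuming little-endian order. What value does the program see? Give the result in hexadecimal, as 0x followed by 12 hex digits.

0x0A6181F7B1C8

220666687217930 in 48-bit hexadecimal is 0xC8B1F781610A.
Stored big-endian, the bytes at ascending addresses are C8 B1 F7 81 61 0A.
Read back as little-endian, the first byte is least significant, giving 0x0A6181F7B1C8.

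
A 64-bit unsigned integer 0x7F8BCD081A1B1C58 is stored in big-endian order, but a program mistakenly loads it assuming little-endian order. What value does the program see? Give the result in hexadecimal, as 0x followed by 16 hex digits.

Stored big-endian, the bytes at ascending addresses are 7F 8B CD 08 1A 1B 1C 58.
Read back as little-endian, the first byte is least significant, giving 0x581C1B1A08CD8B7F.

0x581C1B1A08CD8B7F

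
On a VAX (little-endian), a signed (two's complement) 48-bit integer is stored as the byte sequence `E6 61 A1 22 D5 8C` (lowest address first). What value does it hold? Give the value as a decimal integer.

Little-endian: lowest address holds the least-significant byte.
Reassemble most-significant byte first: 8C D5 22 A1 61 E6 → 0x8CD522A161E6.
Top bit is set, so as a signed 48-bit value this is 0x8CD522A161E6 − 2^48 = -126627939786266.

-126627939786266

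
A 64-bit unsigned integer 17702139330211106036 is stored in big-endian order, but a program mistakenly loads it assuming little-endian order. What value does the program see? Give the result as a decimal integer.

17603643290293480181

17702139330211106036 in 64-bit hexadecimal is 0xF5AAA1EE4DB44CF4.
Stored big-endian, the bytes at ascending addresses are F5 AA A1 EE 4D B4 4C F4.
Read back as little-endian, the first byte is least significant, giving 0xF44CB44DEEA1AAF5.
0xF44CB44DEEA1AAF5 = 17603643290293480181.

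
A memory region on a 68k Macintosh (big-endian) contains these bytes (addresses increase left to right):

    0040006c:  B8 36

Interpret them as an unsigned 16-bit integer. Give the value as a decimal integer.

Big-endian: lowest address holds the most-significant byte.
The bytes are already most-significant first: 0xB836.
0xB836 = 47158.

47158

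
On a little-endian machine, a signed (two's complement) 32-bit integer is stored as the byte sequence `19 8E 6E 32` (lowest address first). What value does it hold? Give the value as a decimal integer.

846106137

In little-endian order the low byte comes first in memory.
Reassemble most-significant byte first: 32 6E 8E 19 → 0x326E8E19.
0x326E8E19 = 846106137.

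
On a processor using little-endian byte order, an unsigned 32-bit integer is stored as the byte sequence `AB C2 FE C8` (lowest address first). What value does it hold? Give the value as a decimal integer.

Little-endian stores the least-significant byte at the lowest address.
Reassemble most-significant byte first: C8 FE C2 AB → 0xC8FEC2AB.
0xC8FEC2AB = 3372139179.

3372139179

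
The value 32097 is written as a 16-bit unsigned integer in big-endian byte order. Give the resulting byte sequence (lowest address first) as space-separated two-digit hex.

7D 61

32097 in hexadecimal, padded to 16 bits, is 0x7D61.
Split into bytes (most-significant first): 7D 61.
Big-endian stores the most-significant byte at the lowest address.
So the memory order matches the most-significant-first order: 7D 61.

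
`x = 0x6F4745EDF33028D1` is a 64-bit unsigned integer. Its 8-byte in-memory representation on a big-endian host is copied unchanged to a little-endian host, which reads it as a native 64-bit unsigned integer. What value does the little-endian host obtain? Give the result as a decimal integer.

15071349977211291503

Stored big-endian, the bytes at ascending addresses are 6F 47 45 ED F3 30 28 D1.
Read back as little-endian, the first byte is least significant, giving 0xD12830F3ED45476F.
0xD12830F3ED45476F = 15071349977211291503.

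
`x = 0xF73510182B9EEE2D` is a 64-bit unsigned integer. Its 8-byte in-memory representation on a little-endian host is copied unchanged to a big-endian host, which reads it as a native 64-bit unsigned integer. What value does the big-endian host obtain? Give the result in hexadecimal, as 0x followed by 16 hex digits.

0x2DEE9E2B181035F7

Stored little-endian, the bytes at ascending addresses are 2D EE 9E 2B 18 10 35 F7.
Read back as big-endian, the last byte is least significant, giving 0x2DEE9E2B181035F7.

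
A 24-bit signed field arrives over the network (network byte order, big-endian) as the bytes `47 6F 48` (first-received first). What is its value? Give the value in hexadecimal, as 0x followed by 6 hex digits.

0x476F48

In big-endian order the high byte comes first in memory.
The bytes are already most-significant first: 0x476F48.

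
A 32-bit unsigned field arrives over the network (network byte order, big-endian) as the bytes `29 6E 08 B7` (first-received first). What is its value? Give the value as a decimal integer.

695077047

In big-endian order the high byte comes first in memory.
The bytes are already most-significant first: 0x296E08B7.
0x296E08B7 = 695077047.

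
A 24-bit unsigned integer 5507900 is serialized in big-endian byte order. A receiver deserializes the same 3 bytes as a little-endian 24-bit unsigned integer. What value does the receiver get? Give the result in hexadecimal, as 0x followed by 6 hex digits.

0x3C0B54

5507900 in 24-bit hexadecimal is 0x540B3C.
Stored big-endian, the bytes at ascending addresses are 54 0B 3C.
Read back as little-endian, the first byte is least significant, giving 0x3C0B54.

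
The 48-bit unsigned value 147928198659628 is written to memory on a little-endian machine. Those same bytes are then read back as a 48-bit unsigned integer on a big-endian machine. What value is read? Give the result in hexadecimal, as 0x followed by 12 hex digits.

0x2CBEBB378A86

147928198659628 in 48-bit hexadecimal is 0x868A37BBBE2C.
Stored little-endian, the bytes at ascending addresses are 2C BE BB 37 8A 86.
Read back as big-endian, the last byte is least significant, giving 0x2CBEBB378A86.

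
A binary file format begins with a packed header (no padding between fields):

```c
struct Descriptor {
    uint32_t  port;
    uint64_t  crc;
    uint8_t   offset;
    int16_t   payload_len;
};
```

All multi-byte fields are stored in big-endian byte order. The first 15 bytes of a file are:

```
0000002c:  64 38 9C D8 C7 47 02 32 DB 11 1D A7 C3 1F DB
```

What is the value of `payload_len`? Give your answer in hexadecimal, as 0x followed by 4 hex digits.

`payload_len` follows `port` (4 B), `crc` (8 B), `offset` (1 B), so it starts at offset 4 + 8 + 1 = 13 and occupies 2 bytes.
Bytes at offsets 13..14: 1F DB.
Big-endian: lowest address holds the most-significant byte.
The bytes are already most-significant first: 0x1FDB.

0x1FDB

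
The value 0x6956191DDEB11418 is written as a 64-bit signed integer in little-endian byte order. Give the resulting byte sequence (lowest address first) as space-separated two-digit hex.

Split into bytes (most-significant first): 69 56 19 1D DE B1 14 18.
Little-endian stores the least-significant byte at the lowest address.
So at ascending addresses the bytes are 18 14 B1 DE 1D 19 56 69.

18 14 B1 DE 1D 19 56 69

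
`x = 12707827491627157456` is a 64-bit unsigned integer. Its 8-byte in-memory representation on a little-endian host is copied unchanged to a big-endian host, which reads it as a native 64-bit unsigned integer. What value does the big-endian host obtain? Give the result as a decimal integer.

12707827491627157456 in 64-bit hexadecimal is 0xB05B45C6516147D0.
Stored little-endian, the bytes at ascending addresses are D0 47 61 51 C6 45 5B B0.
Read back as big-endian, the last byte is least significant, giving 0xD0476151C6455BB0.
0xD0476151C6455BB0 = 15008071287082146736.

15008071287082146736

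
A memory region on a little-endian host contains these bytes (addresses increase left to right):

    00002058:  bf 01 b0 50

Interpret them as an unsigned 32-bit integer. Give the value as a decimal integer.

1353712063

Little-endian stores the least-significant byte at the lowest address.
Reassemble most-significant byte first: 50 B0 01 BF → 0x50B001BF.
0x50B001BF = 1353712063.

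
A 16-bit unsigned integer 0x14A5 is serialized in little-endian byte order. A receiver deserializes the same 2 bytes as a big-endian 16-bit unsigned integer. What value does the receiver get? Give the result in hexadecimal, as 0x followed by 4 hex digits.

0xA514

Stored little-endian, the bytes at ascending addresses are A5 14.
Read back as big-endian, the last byte is least significant, giving 0xA514.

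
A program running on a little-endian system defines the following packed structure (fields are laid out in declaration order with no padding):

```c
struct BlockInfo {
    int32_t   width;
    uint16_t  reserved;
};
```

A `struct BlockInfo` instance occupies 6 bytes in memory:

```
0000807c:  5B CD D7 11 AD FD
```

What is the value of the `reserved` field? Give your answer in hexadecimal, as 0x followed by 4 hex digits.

0xFDAD

`reserved` follows `width` (4 bytes), so it starts at byte offset 4 and occupies 2 bytes.
Bytes at offsets 4..5: AD FD.
In little-endian order the low byte comes first in memory.
Reassemble most-significant byte first: FD AD → 0xFDAD.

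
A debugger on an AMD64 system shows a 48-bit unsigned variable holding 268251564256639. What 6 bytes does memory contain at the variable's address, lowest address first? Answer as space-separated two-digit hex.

268251564256639 in hexadecimal, padded to 48 bits, is 0xF3F92F32AD7F.
Split into bytes (most-significant first): F3 F9 2F 32 AD 7F.
Little-endian: lowest address holds the least-significant byte.
So at ascending addresses the bytes are 7F AD 32 2F F9 F3.

7F AD 32 2F F9 F3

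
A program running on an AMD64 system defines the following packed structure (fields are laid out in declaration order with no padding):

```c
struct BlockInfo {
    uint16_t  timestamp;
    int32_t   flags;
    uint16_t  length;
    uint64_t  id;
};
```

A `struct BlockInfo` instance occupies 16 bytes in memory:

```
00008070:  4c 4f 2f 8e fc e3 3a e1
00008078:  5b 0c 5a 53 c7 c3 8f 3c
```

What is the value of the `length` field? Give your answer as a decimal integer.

57658

`length` follows `timestamp` (2 B), `flags` (4 B), so it starts at offset 2 + 4 = 6 and occupies 2 bytes.
Bytes at offsets 6..7: 3A E1.
In little-endian order the low byte comes first in memory.
Reassemble most-significant byte first: E1 3A → 0xE13A.
0xE13A = 57658.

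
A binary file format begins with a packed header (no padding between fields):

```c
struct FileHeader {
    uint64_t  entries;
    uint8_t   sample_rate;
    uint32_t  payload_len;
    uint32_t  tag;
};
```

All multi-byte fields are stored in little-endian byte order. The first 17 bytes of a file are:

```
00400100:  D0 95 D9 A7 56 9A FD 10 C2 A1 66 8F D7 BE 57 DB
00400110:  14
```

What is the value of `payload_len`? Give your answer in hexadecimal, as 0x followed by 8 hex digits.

`payload_len` follows `entries` (8 B), `sample_rate` (1 B), so it starts at offset 8 + 1 = 9 and occupies 4 bytes.
Bytes at offsets 9..12: A1 66 8F D7.
Little-endian stores the least-significant byte at the lowest address.
Reassemble most-significant byte first: D7 8F 66 A1 → 0xD78F66A1.

0xD78F66A1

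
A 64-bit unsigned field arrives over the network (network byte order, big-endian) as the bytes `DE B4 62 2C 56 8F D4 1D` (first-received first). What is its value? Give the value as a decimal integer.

16047559314798269469

Big-endian: lowest address holds the most-significant byte.
The bytes are already most-significant first: 0xDEB4622C568FD41D.
0xDEB4622C568FD41D = 16047559314798269469.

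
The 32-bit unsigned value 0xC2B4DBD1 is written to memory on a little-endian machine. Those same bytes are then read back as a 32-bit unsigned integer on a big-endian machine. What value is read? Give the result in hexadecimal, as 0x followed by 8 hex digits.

Stored little-endian, the bytes at ascending addresses are D1 DB B4 C2.
Read back as big-endian, the last byte is least significant, giving 0xD1DBB4C2.

0xD1DBB4C2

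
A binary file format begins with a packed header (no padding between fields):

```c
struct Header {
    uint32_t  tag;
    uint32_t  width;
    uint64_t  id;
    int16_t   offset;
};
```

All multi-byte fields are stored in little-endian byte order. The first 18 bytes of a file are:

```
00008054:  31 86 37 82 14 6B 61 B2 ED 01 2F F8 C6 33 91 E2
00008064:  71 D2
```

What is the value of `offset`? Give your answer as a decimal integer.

-11663

`offset` follows `tag` (4 B), `width` (4 B), `id` (8 B), so it starts at offset 4 + 4 + 8 = 16 and occupies 2 bytes.
Bytes at offsets 16..17: 71 D2.
Little-endian: lowest address holds the least-significant byte.
Reassemble most-significant byte first: D2 71 → 0xD271.
Top bit is set, so as a signed 16-bit value this is 0xD271 − 2^16 = -11663.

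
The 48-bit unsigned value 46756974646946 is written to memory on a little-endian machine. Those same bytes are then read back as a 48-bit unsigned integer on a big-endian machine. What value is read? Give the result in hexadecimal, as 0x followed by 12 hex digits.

46756974646946 in 48-bit hexadecimal is 0x2A8674DD56A2.
Stored little-endian, the bytes at ascending addresses are A2 56 DD 74 86 2A.
Read back as big-endian, the last byte is least significant, giving 0xA256DD74862A.

0xA256DD74862A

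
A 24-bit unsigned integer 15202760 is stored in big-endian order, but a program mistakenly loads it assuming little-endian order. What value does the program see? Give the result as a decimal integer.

15202760 in 24-bit hexadecimal is 0xE7F9C8.
Stored big-endian, the bytes at ascending addresses are E7 F9 C8.
Read back as little-endian, the first byte is least significant, giving 0xC8F9E7.
0xC8F9E7 = 13171175.

13171175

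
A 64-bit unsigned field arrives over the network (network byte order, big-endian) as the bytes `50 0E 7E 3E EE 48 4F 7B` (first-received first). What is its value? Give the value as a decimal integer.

5768686981458972539

Big-endian stores the most-significant byte at the lowest address.
The bytes are already most-significant first: 0x500E7E3EEE484F7B.
0x500E7E3EEE484F7B = 5768686981458972539.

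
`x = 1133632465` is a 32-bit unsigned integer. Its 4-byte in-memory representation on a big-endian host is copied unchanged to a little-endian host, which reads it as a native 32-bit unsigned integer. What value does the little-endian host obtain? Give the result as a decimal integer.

3520827715

1133632465 in 32-bit hexadecimal is 0x4391DBD1.
Stored big-endian, the bytes at ascending addresses are 43 91 DB D1.
Read back as little-endian, the first byte is least significant, giving 0xD1DB9143.
0xD1DB9143 = 3520827715.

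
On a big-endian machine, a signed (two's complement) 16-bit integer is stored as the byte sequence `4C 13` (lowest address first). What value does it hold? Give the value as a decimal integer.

19475

In big-endian order the high byte comes first in memory.
The bytes are already most-significant first: 0x4C13.
0x4C13 = 19475.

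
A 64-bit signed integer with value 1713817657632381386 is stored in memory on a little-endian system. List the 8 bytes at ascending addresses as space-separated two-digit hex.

CA 59 F8 54 14 B4 C8 17

1713817657632381386 in hexadecimal, padded to 64 bits, is 0x17C8B41454F859CA.
Split into bytes (most-significant first): 17 C8 B4 14 54 F8 59 CA.
Little-endian stores the least-significant byte at the lowest address.
So at ascending addresses the bytes are CA 59 F8 54 14 B4 C8 17.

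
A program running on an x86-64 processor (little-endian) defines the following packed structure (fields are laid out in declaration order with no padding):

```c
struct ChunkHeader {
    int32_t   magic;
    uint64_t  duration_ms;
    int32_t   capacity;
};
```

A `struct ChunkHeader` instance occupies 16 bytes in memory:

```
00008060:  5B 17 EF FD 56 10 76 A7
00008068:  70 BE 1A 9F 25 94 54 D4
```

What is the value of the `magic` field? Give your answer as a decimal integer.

-34662565

`magic` is the first field, at byte offset 0, occupying 4 bytes.
Bytes at offsets 0..3: 5B 17 EF FD.
Little-endian stores the least-significant byte at the lowest address.
Reassemble most-significant byte first: FD EF 17 5B → 0xFDEF175B.
Top bit is set, so as a signed 32-bit value this is 0xFDEF175B − 2^32 = -34662565.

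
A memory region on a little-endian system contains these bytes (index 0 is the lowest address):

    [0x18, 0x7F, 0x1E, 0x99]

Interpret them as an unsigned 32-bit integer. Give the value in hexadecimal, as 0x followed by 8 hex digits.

Little-endian: lowest address holds the least-significant byte.
Reassemble most-significant byte first: 99 1E 7F 18 → 0x991E7F18.

0x991E7F18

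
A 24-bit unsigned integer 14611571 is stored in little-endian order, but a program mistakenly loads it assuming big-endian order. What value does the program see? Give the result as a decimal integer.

7599326

14611571 in 24-bit hexadecimal is 0xDEF473.
Stored little-endian, the bytes at ascending addresses are 73 F4 DE.
Read back as big-endian, the last byte is least significant, giving 0x73F4DE.
0x73F4DE = 7599326.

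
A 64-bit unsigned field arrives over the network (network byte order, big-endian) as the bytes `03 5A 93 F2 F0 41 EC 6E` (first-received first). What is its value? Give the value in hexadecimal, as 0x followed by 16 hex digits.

In big-endian order the high byte comes first in memory.
The bytes are already most-significant first: 0x035A93F2F041EC6E.

0x035A93F2F041EC6E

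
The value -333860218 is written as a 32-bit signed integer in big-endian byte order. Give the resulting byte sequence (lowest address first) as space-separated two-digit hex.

Two's complement of -333860218 in 32 bits: 333860218 = 0x13E64D7A; invert → 0xEC19B285; add 1 → 0xEC19B286.
Split into bytes (most-significant first): EC 19 B2 86.
Big-endian: lowest address holds the most-significant byte.
So the memory order matches the most-significant-first order: EC 19 B2 86.

EC 19 B2 86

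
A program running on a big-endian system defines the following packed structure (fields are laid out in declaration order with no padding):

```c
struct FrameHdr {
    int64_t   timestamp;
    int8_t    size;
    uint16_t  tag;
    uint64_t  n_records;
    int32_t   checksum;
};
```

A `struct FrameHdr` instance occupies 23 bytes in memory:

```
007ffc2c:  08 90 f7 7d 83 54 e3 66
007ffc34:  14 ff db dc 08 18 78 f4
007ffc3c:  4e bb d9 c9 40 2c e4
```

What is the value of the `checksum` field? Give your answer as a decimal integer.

`checksum` follows `timestamp` (8 B), `size` (1 B), `tag` (2 B), `n_records` (8 B), so it starts at offset 8 + 1 + 2 + 8 = 19 and occupies 4 bytes.
Bytes at offsets 19..22: C9 40 2C E4.
Big-endian: lowest address holds the most-significant byte.
The bytes are already most-significant first: 0xC9402CE4.
Top bit is set, so as a signed 32-bit value this is 0xC9402CE4 − 2^32 = -918541084.

-918541084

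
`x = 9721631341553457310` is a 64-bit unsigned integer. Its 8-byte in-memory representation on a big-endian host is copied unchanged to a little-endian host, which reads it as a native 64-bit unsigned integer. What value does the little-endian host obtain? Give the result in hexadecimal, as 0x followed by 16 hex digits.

9721631341553457310 in 64-bit hexadecimal is 0x86EA2C329E99189E.
Stored big-endian, the bytes at ascending addresses are 86 EA 2C 32 9E 99 18 9E.
Read back as little-endian, the first byte is least significant, giving 0x9E18999E322CEA86.

0x9E18999E322CEA86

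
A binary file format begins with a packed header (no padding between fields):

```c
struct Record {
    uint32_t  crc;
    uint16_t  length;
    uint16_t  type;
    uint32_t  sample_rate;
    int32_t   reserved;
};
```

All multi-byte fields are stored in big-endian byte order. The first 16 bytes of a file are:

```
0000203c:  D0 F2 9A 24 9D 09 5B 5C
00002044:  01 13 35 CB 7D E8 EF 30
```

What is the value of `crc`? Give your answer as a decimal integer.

3505560100

`crc` is the first field, at byte offset 0, occupying 4 bytes.
Bytes at offsets 0..3: D0 F2 9A 24.
Big-endian stores the most-significant byte at the lowest address.
The bytes are already most-significant first: 0xD0F29A24.
0xD0F29A24 = 3505560100.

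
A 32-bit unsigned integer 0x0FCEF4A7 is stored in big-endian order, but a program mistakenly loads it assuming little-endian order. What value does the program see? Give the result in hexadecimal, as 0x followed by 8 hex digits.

0xA7F4CE0F

Stored big-endian, the bytes at ascending addresses are 0F CE F4 A7.
Read back as little-endian, the first byte is least significant, giving 0xA7F4CE0F.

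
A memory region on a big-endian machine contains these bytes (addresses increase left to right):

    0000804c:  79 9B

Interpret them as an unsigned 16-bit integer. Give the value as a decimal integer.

Big-endian: lowest address holds the most-significant byte.
The bytes are already most-significant first: 0x799B.
0x799B = 31131.

31131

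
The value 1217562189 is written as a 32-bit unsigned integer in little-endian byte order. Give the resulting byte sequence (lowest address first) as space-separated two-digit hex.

4D 86 92 48

1217562189 in hexadecimal, padded to 32 bits, is 0x4892864D.
Split into bytes (most-significant first): 48 92 86 4D.
In little-endian order the low byte comes first in memory.
So at ascending addresses the bytes are 4D 86 92 48.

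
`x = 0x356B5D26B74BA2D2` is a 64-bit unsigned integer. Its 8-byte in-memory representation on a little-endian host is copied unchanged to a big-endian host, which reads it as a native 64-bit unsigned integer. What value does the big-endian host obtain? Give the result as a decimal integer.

Stored little-endian, the bytes at ascending addresses are D2 A2 4B B7 26 5D 6B 35.
Read back as big-endian, the last byte is least significant, giving 0xD2A24BB7265D6B35.
0xD2A24BB7265D6B35 = 15177776944186747701.

15177776944186747701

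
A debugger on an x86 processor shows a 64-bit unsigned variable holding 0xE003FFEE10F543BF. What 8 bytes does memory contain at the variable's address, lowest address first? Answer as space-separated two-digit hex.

Split into bytes (most-significant first): E0 03 FF EE 10 F5 43 BF.
Little-endian: lowest address holds the least-significant byte.
So at ascending addresses the bytes are BF 43 F5 10 EE FF 03 E0.

BF 43 F5 10 EE FF 03 E0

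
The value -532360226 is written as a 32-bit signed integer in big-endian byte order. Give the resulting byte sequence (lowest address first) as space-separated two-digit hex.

Two's complement of -532360226 in 32 bits: 532360226 = 0x1FBB2C22; invert → 0xE044D3DD; add 1 → 0xE044D3DE.
Split into bytes (most-significant first): E0 44 D3 DE.
Big-endian: lowest address holds the most-significant byte.
So the memory order matches the most-significant-first order: E0 44 D3 DE.

E0 44 D3 DE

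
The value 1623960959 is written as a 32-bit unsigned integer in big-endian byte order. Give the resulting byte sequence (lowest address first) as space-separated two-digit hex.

60 CB AD 7F

1623960959 in hexadecimal, padded to 32 bits, is 0x60CBAD7F.
Split into bytes (most-significant first): 60 CB AD 7F.
Big-endian: lowest address holds the most-significant byte.
So the memory order matches the most-significant-first order: 60 CB AD 7F.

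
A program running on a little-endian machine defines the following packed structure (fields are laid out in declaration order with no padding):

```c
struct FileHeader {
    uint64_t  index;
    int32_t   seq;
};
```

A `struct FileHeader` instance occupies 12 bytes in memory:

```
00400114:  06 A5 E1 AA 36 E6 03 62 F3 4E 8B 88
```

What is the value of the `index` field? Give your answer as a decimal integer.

`index` is the first field, at byte offset 0, occupying 8 bytes.
Bytes at offsets 0..7: 06 A5 E1 AA 36 E6 03 62.
In little-endian order the low byte comes first in memory.
Reassemble most-significant byte first: 62 03 E6 36 AA E1 A5 06 → 0x6203E636AAE1A506.
0x6203E636AAE1A506 = 7062741763116606726.

7062741763116606726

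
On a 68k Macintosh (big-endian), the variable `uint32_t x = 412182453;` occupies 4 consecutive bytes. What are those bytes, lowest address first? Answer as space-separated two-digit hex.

18 91 67 B5

412182453 in hexadecimal, padded to 32 bits, is 0x189167B5.
Split into bytes (most-significant first): 18 91 67 B5.
In big-endian order the high byte comes first in memory.
So the memory order matches the most-significant-first order: 18 91 67 B5.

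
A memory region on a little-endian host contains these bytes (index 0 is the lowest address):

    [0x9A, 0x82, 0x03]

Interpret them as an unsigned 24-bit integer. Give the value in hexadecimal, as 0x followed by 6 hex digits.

Little-endian stores the least-significant byte at the lowest address.
Reassemble most-significant byte first: 03 82 9A → 0x03829A.

0x03829A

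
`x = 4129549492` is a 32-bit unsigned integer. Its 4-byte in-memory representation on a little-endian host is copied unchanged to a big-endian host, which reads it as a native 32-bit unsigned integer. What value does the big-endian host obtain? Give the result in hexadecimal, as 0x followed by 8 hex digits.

4129549492 in 32-bit hexadecimal is 0xF623ECB4.
Stored little-endian, the bytes at ascending addresses are B4 EC 23 F6.
Read back as big-endian, the last byte is least significant, giving 0xB4EC23F6.

0xB4EC23F6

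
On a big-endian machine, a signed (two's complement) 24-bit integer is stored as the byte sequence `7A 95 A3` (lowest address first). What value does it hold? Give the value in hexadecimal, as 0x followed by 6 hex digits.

0x7A95A3

In big-endian order the high byte comes first in memory.
The bytes are already most-significant first: 0x7A95A3.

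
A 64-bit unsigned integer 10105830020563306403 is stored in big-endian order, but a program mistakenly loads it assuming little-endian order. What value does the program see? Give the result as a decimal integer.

10105830020563306403 in 64-bit hexadecimal is 0x8C3F1EDC582787A3.
Stored big-endian, the bytes at ascending addresses are 8C 3F 1E DC 58 27 87 A3.
Read back as little-endian, the first byte is least significant, giving 0xA3872758DC1E3F8C.
0xA3872758DC1E3F8C = 11783430212641767308.

11783430212641767308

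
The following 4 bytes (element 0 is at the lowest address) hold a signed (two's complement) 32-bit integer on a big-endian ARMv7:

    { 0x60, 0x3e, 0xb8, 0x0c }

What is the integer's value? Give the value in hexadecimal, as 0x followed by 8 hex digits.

Big-endian: lowest address holds the most-significant byte.
The bytes are already most-significant first: 0x603EB80C.

0x603EB80C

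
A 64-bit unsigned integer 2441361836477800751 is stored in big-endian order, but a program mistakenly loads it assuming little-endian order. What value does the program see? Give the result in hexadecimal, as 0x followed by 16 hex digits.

0x2F6174C7A775E121

2441361836477800751 in 64-bit hexadecimal is 0x21E175A7C774612F.
Stored big-endian, the bytes at ascending addresses are 21 E1 75 A7 C7 74 61 2F.
Read back as little-endian, the first byte is least significant, giving 0x2F6174C7A775E121.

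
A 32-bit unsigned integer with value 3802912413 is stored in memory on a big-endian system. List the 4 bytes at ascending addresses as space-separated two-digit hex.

3802912413 in hexadecimal, padded to 32 bits, is 0xE2ABD69D.
Split into bytes (most-significant first): E2 AB D6 9D.
Big-endian stores the most-significant byte at the lowest address.
So the memory order matches the most-significant-first order: E2 AB D6 9D.

E2 AB D6 9D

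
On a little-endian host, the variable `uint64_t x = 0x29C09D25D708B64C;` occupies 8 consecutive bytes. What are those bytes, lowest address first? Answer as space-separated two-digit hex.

Split into bytes (most-significant first): 29 C0 9D 25 D7 08 B6 4C.
Little-endian stores the least-significant byte at the lowest address.
So at ascending addresses the bytes are 4C B6 08 D7 25 9D C0 29.

4C B6 08 D7 25 9D C0 29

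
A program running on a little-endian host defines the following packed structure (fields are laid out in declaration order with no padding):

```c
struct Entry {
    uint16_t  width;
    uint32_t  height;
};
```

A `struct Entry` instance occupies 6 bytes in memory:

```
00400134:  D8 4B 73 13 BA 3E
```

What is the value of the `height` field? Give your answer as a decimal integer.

1052382067

`height` follows `width` (2 bytes), so it starts at byte offset 2 and occupies 4 bytes.
Bytes at offsets 2..5: 73 13 BA 3E.
In little-endian order the low byte comes first in memory.
Reassemble most-significant byte first: 3E BA 13 73 → 0x3EBA1373.
0x3EBA1373 = 1052382067.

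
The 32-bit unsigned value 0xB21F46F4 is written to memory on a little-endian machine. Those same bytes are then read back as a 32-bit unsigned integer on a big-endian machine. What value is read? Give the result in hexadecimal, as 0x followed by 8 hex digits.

0xF4461FB2

Stored little-endian, the bytes at ascending addresses are F4 46 1F B2.
Read back as big-endian, the last byte is least significant, giving 0xF4461FB2.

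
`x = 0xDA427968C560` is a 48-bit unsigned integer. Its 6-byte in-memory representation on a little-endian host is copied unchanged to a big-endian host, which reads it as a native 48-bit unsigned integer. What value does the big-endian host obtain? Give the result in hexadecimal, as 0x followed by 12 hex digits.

Stored little-endian, the bytes at ascending addresses are 60 C5 68 79 42 DA.
Read back as big-endian, the last byte is least significant, giving 0x60C5687942DA.

0x60C5687942DA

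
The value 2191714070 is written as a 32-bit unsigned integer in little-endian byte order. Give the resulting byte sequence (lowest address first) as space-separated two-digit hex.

16 E7 A2 82

2191714070 in hexadecimal, padded to 32 bits, is 0x82A2E716.
Split into bytes (most-significant first): 82 A2 E7 16.
Little-endian stores the least-significant byte at the lowest address.
So at ascending addresses the bytes are 16 E7 A2 82.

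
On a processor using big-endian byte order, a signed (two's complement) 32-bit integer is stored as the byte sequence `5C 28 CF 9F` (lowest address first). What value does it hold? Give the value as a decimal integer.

Big-endian stores the most-significant byte at the lowest address.
The bytes are already most-significant first: 0x5C28CF9F.
0x5C28CF9F = 1546178463.

1546178463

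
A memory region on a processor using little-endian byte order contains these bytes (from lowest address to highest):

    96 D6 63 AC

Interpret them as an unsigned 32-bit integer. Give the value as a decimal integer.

Little-endian: lowest address holds the least-significant byte.
Reassemble most-significant byte first: AC 63 D6 96 → 0xAC63D696.
0xAC63D696 = 2892224150.

2892224150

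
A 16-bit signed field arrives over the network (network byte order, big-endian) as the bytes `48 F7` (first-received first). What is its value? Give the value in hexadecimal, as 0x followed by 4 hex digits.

In big-endian order the high byte comes first in memory.
The bytes are already most-significant first: 0x48F7.

0x48F7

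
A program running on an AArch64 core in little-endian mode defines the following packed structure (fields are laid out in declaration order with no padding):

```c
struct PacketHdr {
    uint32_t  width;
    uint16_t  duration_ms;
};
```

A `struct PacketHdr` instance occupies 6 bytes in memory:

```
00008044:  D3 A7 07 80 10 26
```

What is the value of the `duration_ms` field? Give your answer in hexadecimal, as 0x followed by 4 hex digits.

`duration_ms` follows `width` (4 bytes), so it starts at byte offset 4 and occupies 2 bytes.
Bytes at offsets 4..5: 10 26.
Little-endian stores the least-significant byte at the lowest address.
Reassemble most-significant byte first: 26 10 → 0x2610.

0x2610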